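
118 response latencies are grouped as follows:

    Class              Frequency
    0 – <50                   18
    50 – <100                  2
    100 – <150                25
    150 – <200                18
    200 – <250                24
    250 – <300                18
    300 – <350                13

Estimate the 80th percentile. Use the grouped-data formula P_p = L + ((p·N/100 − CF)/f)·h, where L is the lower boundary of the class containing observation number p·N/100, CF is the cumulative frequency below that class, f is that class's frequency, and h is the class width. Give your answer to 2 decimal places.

270.56

N = 118; target position k = 80/100 · 118 = 94.4.
Cumulative frequencies: 18, 20, 45, 63, 87, 105, 118.
Observation 94.4 falls in the class 250 – <300.
L = 250, CF = 87, f = 18, h = 50.
P80 = 250 + ((94.4 − 87)/18)·50 = 250 + 20.5556 = 270.556.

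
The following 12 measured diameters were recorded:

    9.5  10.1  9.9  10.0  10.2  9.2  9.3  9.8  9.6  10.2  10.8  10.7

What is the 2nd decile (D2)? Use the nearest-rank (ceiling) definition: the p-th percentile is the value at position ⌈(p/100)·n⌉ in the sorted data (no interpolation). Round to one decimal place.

9.5

Sorted: 9.2, 9.3, 9.5, 9.6, 9.8, 9.9, 10.0, 10.1, 10.2, 10.2, 10.7, 10.8.
n = 12.
Position = ⌈20/100 · 12⌉ = ⌈2.4⌉ = 3.
The value at rank 3 is 9.5.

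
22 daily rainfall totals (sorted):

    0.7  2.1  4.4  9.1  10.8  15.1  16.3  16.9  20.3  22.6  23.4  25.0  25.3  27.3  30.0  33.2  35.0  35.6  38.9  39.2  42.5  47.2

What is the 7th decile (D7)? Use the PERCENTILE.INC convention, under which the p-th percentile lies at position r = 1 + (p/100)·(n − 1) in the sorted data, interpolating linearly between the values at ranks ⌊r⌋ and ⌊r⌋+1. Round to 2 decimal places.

n = 22.
r = 1 + (70/100)·(22 − 1) = 1 + 14.7 = 15.7.
Rank 15 is 30.0 and rank 16 is 33.2.
Interpolate: 30.0 + 0.7·(33.2 − 30.0) = 30.0 + 0.7·3.2 = 32.24.

32.24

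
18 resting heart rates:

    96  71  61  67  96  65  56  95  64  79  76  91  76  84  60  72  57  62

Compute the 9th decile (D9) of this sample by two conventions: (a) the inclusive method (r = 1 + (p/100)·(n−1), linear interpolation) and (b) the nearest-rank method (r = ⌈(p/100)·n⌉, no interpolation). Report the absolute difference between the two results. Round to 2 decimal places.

0.70

Sorted: 56, 57, 60, 61, 62, 64, 65, 67, 71, 72, 76, 76, 79, 84, 91, 95, 96, 96.
n = 18.
(a) r = 16.3; between ranks 16 (95) and 17 (96): 95.3.
(b) the nearest-rank method: rank 17 → 96.
|95.3 − 96| = 0.7.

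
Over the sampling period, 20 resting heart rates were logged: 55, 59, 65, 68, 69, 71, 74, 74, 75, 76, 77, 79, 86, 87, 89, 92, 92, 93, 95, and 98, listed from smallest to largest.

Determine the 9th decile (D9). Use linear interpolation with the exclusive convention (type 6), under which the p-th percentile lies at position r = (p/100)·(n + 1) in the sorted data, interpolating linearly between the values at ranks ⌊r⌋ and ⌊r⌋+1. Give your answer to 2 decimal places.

n = 20.
r = (90/100)·(20 + 1) = 18.9.
Rank 18 is 93 and rank 19 is 95.
Interpolate: 93 + 0.9·(95 − 93) = 93 + 0.9·2 = 94.8.

94.80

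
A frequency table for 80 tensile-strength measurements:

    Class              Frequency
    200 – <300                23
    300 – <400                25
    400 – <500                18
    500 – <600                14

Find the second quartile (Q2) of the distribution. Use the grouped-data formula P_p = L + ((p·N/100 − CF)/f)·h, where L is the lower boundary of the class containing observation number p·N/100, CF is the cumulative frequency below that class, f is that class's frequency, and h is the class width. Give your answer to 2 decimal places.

N = 80; target position k = 50/100 · 80 = 40.
Cumulative frequencies: 23, 48, 66, 80.
Observation 40 falls in the class 300 – <400.
L = 300, CF = 23, f = 25, h = 100.
P50 = 300 + ((40 − 23)/25)·100 = 300 + 68 = 368.

368.00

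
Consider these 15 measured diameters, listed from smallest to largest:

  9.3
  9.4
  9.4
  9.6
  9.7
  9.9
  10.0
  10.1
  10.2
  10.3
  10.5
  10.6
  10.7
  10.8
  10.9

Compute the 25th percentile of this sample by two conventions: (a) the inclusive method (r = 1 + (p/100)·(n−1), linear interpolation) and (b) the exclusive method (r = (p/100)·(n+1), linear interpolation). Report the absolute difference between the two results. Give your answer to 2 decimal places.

n = 15.
(a) r = 4.5; between ranks 4 (9.6) and 5 (9.7): 9.65.
(b) r = 4 → value at rank 4 = 9.6.
|9.65 − 9.6| = 0.05.

0.05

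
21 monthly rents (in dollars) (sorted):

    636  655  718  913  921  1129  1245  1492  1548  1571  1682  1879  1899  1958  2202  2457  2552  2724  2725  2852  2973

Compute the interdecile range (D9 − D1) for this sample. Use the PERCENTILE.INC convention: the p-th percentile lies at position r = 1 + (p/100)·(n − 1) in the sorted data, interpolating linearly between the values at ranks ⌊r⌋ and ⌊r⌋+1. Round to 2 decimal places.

n = 21.
P10: r = 3 (integer) → 718.
P90: r = 19 (integer) → 2725.
Difference: 2725 − 718 = 2007.

2007.00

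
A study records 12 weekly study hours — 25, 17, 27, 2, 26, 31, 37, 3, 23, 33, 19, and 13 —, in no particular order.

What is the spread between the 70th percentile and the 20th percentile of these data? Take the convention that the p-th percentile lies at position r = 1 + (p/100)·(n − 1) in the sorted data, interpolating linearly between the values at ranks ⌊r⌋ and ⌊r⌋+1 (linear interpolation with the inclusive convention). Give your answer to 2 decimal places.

12.90

Sorted: 2, 3, 13, 17, 19, 23, 25, 26, 27, 31, 33, 37.
n = 12.
P20: r = 3.2; ranks 3–4 are 13, 17; interpolating gives 13.8.
P70: r = 8.7; ranks 8–9 are 26, 27; interpolating gives 26.7.
Difference: 26.7 − 13.8 = 12.9.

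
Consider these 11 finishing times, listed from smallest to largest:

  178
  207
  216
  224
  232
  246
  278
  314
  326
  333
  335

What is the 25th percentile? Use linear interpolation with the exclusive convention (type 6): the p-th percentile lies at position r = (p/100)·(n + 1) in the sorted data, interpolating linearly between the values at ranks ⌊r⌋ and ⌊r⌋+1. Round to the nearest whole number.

n = 11.
r = (25/100)·(11 + 1) = 3.
r is an integer, so P25 is the value at rank 3: 216.

216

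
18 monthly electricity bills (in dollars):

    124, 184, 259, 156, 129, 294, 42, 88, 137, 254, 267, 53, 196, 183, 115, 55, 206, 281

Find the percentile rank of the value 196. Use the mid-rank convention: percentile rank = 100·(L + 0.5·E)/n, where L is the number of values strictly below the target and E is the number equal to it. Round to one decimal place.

Sorted: 42, 53, 55, 88, 115, 124, 129, 137, 156, 183, 184, 196, 206, 254, 259, 267, 281, 294.
Count below 196: L = 11; count equal: E = 1; n = 18.
Percentile rank = 100·(11 + 0.5·1)/18 = 100·11.5/18 = 63.89.

63.9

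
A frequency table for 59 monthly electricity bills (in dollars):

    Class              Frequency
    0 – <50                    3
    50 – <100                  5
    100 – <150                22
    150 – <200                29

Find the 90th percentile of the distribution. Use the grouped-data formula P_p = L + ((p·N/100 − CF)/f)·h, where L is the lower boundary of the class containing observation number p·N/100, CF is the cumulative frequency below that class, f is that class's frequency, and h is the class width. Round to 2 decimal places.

N = 59; target position k = 90/100 · 59 = 53.1.
Cumulative frequencies: 3, 8, 30, 59.
Observation 53.1 falls in the class 150 – <200.
L = 150, CF = 30, f = 29, h = 50.
P90 = 150 + ((53.1 − 30)/29)·50 = 150 + 39.8276 = 189.828.

189.83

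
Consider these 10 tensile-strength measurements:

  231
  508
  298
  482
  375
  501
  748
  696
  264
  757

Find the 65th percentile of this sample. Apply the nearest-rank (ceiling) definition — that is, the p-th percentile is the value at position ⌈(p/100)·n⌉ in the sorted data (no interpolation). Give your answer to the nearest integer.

508

Sorted: 231, 264, 298, 375, 482, 501, 508, 696, 748, 757.
n = 10.
Position = ⌈65/100 · 10⌉ = ⌈6.5⌉ = 7.
The value at rank 7 is 508.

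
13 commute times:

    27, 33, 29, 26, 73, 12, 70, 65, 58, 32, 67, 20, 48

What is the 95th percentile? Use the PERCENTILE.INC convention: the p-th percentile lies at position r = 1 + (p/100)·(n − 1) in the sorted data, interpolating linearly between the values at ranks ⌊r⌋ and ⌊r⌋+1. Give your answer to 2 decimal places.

Sorted: 12, 20, 26, 27, 29, 32, 33, 48, 58, 65, 67, 70, 73.
n = 13.
r = 1 + (95/100)·(13 − 1) = 1 + 11.4 = 12.4.
Rank 12 is 70 and rank 13 is 73.
Interpolate: 70 + 0.4·(73 − 70) = 70 + 0.4·3 = 71.2.

71.20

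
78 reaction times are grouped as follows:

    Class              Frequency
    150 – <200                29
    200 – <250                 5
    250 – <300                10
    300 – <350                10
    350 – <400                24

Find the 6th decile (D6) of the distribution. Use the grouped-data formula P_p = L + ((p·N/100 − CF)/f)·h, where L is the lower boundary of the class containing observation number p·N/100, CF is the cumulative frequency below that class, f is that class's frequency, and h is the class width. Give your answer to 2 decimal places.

N = 78; target position k = 60/100 · 78 = 46.8.
Cumulative frequencies: 29, 34, 44, 54, 78.
Observation 46.8 falls in the class 300 – <350.
L = 300, CF = 44, f = 10, h = 50.
P60 = 300 + ((46.8 − 44)/10)·50 = 300 + 14 = 314.

314.00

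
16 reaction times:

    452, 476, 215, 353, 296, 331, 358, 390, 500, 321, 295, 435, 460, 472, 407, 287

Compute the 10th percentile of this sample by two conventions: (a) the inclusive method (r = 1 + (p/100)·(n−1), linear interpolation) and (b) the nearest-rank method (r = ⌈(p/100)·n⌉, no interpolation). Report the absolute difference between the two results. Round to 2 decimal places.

Sorted: 215, 287, 295, 296, 321, 331, 353, 358, 390, 407, 435, 452, 460, 472, 476, 500.
n = 16.
(a) r = 2.5; between ranks 2 (287) and 3 (295): 291.
(b) the nearest-rank method: rank 2 → 287.
|291 − 287| = 4.

4.00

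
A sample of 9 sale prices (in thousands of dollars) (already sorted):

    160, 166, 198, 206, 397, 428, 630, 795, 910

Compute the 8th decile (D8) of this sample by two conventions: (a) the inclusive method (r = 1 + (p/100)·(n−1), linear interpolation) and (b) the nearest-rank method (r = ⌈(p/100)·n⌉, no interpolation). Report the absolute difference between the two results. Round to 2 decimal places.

99.00

n = 9.
(a) r = 7.4; between ranks 7 (630) and 8 (795): 696.
(b) the nearest-rank method: rank 8 → 795.
|696 − 795| = 99.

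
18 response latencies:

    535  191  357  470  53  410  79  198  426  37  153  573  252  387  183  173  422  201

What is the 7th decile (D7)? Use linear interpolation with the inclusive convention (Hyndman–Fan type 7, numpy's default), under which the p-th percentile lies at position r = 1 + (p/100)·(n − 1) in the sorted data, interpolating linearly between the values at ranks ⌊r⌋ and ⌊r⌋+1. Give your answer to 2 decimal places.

Sorted: 37, 53, 79, 153, 173, 183, 191, 198, 201, 252, 357, 387, 410, 422, 426, 470, 535, 573.
n = 18.
r = 1 + (70/100)·(18 − 1) = 1 + 11.9 = 12.9.
Rank 12 is 387 and rank 13 is 410.
Interpolate: 387 + 0.9·(410 − 387) = 387 + 0.9·23 = 407.7.

407.70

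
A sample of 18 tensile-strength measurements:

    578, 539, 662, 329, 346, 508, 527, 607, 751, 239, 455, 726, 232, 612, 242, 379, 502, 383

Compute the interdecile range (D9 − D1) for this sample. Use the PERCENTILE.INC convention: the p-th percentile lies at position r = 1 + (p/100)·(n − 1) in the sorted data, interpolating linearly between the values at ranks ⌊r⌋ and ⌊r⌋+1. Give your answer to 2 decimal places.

Sorted: 232, 239, 242, 329, 346, 379, 383, 455, 502, 508, 527, 539, 578, 607, 612, 662, 726, 751.
n = 18.
P10: r = 2.7; ranks 2–3 are 239, 242; interpolating gives 241.1.
P90: r = 16.3; ranks 16–17 are 662, 726; interpolating gives 681.2.
Difference: 681.2 − 241.1 = 440.1.

440.10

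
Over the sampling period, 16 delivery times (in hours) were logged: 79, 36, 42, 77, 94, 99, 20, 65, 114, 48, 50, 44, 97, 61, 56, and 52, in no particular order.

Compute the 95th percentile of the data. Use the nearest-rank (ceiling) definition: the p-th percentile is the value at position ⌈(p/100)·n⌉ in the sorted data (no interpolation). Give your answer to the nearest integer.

Sorted: 20, 36, 42, 44, 48, 50, 52, 56, 61, 65, 77, 79, 94, 97, 99, 114.
n = 16.
Position = ⌈95/100 · 16⌉ = ⌈15.2⌉ = 16.
The value at rank 16 is 114.

114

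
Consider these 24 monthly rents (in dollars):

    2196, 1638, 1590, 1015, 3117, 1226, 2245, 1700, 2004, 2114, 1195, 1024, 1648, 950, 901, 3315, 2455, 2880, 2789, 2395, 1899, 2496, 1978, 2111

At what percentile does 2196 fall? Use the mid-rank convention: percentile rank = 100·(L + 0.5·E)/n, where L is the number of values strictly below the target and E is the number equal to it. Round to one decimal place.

Sorted: 901, 950, 1015, 1024, 1195, 1226, 1590, 1638, 1648, 1700, 1899, 1978, 2004, 2111, 2114, 2196, 2245, 2395, 2455, 2496, 2789, 2880, 3117, 3315.
Count below 2196: L = 15; count equal: E = 1; n = 24.
Percentile rank = 100·(15 + 0.5·1)/24 = 100·15.5/24 = 64.58.

64.6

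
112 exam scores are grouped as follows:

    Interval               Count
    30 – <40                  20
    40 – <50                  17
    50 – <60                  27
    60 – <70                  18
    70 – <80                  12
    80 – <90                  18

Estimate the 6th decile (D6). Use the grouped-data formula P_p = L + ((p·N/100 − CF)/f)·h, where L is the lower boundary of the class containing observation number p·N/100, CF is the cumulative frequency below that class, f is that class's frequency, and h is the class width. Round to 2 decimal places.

61.78

N = 112; target position k = 60/100 · 112 = 67.2.
Cumulative frequencies: 20, 37, 64, 82, 94, 112.
Observation 67.2 falls in the class 60 – <70.
L = 60, CF = 64, f = 18, h = 10.
P60 = 60 + ((67.2 − 64)/18)·10 = 60 + 1.77778 = 61.7778.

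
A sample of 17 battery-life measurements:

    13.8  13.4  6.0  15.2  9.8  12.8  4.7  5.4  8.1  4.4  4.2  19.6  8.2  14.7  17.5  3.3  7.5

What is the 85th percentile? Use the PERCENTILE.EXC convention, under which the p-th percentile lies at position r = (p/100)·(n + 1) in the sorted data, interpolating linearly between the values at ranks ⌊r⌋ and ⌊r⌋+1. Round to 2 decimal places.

15.89

Sorted: 3.3, 4.2, 4.4, 4.7, 5.4, 6.0, 7.5, 8.1, 8.2, 9.8, 12.8, 13.4, 13.8, 14.7, 15.2, 17.5, 19.6.
n = 17.
r = (85/100)·(17 + 1) = 15.3.
Rank 15 is 15.2 and rank 16 is 17.5.
Interpolate: 15.2 + 0.3·(17.5 − 15.2) = 15.2 + 0.3·2.3 = 15.89.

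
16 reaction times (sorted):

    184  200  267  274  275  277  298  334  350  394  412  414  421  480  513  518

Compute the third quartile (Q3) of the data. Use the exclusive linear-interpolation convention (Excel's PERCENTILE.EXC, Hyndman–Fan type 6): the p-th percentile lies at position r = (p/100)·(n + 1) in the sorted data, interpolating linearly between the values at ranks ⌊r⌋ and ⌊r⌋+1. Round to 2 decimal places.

n = 16.
r = (75/100)·(16 + 1) = 12.75.
Rank 12 is 414 and rank 13 is 421.
Interpolate: 414 + 0.75·(421 − 414) = 414 + 0.75·7 = 419.25.

419.25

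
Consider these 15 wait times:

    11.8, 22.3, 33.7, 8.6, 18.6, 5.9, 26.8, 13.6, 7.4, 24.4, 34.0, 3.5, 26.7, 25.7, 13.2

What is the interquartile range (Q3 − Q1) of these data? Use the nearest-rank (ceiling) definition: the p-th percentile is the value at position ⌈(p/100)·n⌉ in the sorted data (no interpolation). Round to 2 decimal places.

18.10

Sorted: 3.5, 5.9, 7.4, 8.6, 11.8, 13.2, 13.6, 18.6, 22.3, 24.4, 25.7, 26.7, 26.8, 33.7, 34.0.
n = 15.
P25: rank ⌈25/100·15⌉ = 4 → 8.6.
P75: rank ⌈75/100·15⌉ = 12 → 26.7.
Difference: 26.7 − 8.6 = 18.1.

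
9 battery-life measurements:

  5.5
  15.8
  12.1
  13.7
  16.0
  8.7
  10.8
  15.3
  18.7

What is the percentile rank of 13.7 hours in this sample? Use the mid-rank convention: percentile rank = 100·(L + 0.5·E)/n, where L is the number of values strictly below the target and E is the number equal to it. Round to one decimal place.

50.0

Sorted: 5.5, 8.7, 10.8, 12.1, 13.7, 15.3, 15.8, 16.0, 18.7.
Count below 13.7: L = 4; count equal: E = 1; n = 9.
Percentile rank = 100·(4 + 0.5·1)/9 = 100·4.5/9 = 50.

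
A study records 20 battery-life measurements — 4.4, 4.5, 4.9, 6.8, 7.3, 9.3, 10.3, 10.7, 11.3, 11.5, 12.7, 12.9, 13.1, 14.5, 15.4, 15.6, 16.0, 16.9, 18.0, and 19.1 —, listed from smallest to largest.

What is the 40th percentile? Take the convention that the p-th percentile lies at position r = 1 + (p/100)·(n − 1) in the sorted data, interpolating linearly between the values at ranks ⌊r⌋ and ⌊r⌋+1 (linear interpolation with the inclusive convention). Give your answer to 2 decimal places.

11.06

n = 20.
r = 1 + (40/100)·(20 − 1) = 1 + 7.6 = 8.6.
Rank 8 is 10.7 and rank 9 is 11.3.
Interpolate: 10.7 + 0.6·(11.3 − 10.7) = 10.7 + 0.6·0.6 = 11.06.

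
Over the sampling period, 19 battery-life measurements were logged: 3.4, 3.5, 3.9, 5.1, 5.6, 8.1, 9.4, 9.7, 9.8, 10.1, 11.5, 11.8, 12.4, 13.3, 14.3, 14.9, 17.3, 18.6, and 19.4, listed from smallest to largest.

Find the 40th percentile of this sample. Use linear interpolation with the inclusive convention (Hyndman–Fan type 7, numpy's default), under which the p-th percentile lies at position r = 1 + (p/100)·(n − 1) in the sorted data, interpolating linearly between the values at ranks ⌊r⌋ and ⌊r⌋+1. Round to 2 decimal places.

9.72

n = 19.
r = 1 + (40/100)·(19 − 1) = 1 + 7.2 = 8.2.
Rank 8 is 9.7 and rank 9 is 9.8.
Interpolate: 9.7 + 0.2·(9.8 − 9.7) = 9.7 + 0.2·0.1 = 9.72.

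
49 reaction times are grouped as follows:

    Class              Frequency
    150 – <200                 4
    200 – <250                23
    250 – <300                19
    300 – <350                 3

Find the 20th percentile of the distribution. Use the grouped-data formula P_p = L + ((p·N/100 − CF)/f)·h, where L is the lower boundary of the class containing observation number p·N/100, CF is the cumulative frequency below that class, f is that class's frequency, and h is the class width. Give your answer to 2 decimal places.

212.61

N = 49; target position k = 20/100 · 49 = 9.8.
Cumulative frequencies: 4, 27, 46, 49.
Observation 9.8 falls in the class 200 – <250.
L = 200, CF = 4, f = 23, h = 50.
P20 = 200 + ((9.8 − 4)/23)·50 = 200 + 12.6087 = 212.609.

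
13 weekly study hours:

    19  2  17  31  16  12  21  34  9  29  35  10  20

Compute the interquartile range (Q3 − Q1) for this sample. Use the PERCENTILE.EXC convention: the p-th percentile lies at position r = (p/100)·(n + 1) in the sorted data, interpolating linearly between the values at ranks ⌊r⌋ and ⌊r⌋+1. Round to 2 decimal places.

19.00

Sorted: 2, 9, 10, 12, 16, 17, 19, 20, 21, 29, 31, 34, 35.
n = 13.
P25: r = 3.5; ranks 3–4 are 10, 12; interpolating gives 11.
P75: r = 10.5; ranks 10–11 are 29, 31; interpolating gives 30.
Difference: 30 − 11 = 19.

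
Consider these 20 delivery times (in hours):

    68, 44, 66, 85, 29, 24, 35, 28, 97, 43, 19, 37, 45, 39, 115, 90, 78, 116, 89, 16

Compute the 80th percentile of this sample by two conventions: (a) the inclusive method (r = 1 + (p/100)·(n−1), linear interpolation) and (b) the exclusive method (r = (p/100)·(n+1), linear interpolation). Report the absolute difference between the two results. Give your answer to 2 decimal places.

Sorted: 16, 19, 24, 28, 29, 35, 37, 39, 43, 44, 45, 66, 68, 78, 85, 89, 90, 97, 115, 116.
n = 20.
(a) r = 16.2; between ranks 16 (89) and 17 (90): 89.2.
(b) r = 16.8; between ranks 16 (89) and 17 (90): 89.8.
|89.2 − 89.8| = 0.6.

0.60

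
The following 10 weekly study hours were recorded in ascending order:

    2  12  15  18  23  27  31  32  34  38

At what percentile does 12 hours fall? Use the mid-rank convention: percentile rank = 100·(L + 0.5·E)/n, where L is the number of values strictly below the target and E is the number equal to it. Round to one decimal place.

15.0

Count below 12: L = 1; count equal: E = 1; n = 10.
Percentile rank = 100·(1 + 0.5·1)/10 = 100·1.5/10 = 15.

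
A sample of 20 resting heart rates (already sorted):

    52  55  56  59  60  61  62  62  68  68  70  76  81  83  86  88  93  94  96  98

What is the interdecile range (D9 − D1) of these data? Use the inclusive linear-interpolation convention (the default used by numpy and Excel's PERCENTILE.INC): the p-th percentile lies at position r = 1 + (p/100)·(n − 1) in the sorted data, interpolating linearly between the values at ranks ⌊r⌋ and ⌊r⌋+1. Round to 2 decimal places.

n = 20.
P10: r = 2.9; ranks 2–3 are 55, 56; interpolating gives 55.9.
P90: r = 18.1; ranks 18–19 are 94, 96; interpolating gives 94.2.
Difference: 94.2 − 55.9 = 38.3.

38.30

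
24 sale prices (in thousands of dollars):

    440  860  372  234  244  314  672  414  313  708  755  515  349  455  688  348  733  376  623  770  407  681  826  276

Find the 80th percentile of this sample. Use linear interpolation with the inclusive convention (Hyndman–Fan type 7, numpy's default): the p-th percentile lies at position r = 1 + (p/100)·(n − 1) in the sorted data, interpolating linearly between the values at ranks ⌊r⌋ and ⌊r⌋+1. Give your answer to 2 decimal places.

718.00

Sorted: 234, 244, 276, 313, 314, 348, 349, 372, 376, 407, 414, 440, 455, 515, 623, 672, 681, 688, 708, 733, 755, 770, 826, 860.
n = 24.
r = 1 + (80/100)·(24 − 1) = 1 + 18.4 = 19.4.
Rank 19 is 708 and rank 20 is 733.
Interpolate: 708 + 0.4·(733 − 708) = 708 + 0.4·25 = 718.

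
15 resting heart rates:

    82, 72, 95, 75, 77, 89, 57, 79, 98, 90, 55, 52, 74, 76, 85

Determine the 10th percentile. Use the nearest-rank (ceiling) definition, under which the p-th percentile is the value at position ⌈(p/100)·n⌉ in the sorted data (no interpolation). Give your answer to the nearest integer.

55

Sorted: 52, 55, 57, 72, 74, 75, 76, 77, 79, 82, 85, 89, 90, 95, 98.
n = 15.
Position = ⌈10/100 · 15⌉ = ⌈1.5⌉ = 2.
The value at rank 2 is 55.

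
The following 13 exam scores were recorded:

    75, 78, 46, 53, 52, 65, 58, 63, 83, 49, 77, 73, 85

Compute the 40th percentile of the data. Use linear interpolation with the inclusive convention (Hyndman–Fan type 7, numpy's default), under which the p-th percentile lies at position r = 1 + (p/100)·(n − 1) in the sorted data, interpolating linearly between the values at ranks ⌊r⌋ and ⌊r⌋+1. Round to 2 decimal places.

62.00

Sorted: 46, 49, 52, 53, 58, 63, 65, 73, 75, 77, 78, 83, 85.
n = 13.
r = 1 + (40/100)·(13 − 1) = 1 + 4.8 = 5.8.
Rank 5 is 58 and rank 6 is 63.
Interpolate: 58 + 0.8·(63 − 58) = 58 + 0.8·5 = 62.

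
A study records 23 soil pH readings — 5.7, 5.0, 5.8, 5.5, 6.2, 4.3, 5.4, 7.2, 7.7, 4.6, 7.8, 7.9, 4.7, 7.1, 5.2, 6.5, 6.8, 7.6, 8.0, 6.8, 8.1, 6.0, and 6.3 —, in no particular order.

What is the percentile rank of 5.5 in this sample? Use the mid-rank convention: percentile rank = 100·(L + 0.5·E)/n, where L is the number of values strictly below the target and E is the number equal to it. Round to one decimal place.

Sorted: 4.3, 4.6, 4.7, 5.0, 5.2, 5.4, 5.5, 5.7, 5.8, 6.0, 6.2, 6.3, 6.5, 6.8, 6.8, 7.1, 7.2, 7.6, 7.7, 7.8, 7.9, 8.0, 8.1.
Count below 5.5: L = 6; count equal: E = 1; n = 23.
Percentile rank = 100·(6 + 0.5·1)/23 = 100·6.5/23 = 28.26.

28.3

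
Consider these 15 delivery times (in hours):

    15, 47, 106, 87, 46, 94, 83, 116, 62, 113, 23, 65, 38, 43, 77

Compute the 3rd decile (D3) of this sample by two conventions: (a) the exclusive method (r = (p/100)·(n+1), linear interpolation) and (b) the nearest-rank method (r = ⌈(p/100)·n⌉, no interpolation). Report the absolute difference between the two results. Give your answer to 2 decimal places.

0.60

Sorted: 15, 23, 38, 43, 46, 47, 62, 65, 77, 83, 87, 94, 106, 113, 116.
n = 15.
(a) r = 4.8; between ranks 4 (43) and 5 (46): 45.4.
(b) the nearest-rank method: rank 5 → 46.
|45.4 − 46| = 0.6.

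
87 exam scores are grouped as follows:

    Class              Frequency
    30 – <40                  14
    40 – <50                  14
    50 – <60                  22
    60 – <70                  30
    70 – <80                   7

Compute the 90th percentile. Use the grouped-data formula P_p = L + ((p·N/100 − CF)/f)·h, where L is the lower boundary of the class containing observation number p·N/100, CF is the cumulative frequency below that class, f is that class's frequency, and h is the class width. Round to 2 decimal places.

N = 87; target position k = 90/100 · 87 = 78.3.
Cumulative frequencies: 14, 28, 50, 80, 87.
Observation 78.3 falls in the class 60 – <70.
L = 60, CF = 50, f = 30, h = 10.
P90 = 60 + ((78.3 − 50)/30)·10 = 60 + 9.43333 = 69.4333.

69.43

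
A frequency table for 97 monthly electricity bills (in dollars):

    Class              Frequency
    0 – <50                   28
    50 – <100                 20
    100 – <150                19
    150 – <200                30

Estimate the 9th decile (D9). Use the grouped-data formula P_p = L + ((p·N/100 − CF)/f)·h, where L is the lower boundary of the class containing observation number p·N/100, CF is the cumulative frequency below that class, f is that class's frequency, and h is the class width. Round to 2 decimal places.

N = 97; target position k = 90/100 · 97 = 87.3.
Cumulative frequencies: 28, 48, 67, 97.
Observation 87.3 falls in the class 150 – <200.
L = 150, CF = 67, f = 30, h = 50.
P90 = 150 + ((87.3 − 67)/30)·50 = 150 + 33.8333 = 183.833.

183.83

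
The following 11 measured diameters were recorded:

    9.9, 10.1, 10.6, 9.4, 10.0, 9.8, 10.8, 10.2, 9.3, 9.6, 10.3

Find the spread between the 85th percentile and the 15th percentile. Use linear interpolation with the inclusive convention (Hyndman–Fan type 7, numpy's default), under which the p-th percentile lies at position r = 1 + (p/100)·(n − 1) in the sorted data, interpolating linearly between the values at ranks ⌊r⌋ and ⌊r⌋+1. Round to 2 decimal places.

Sorted: 9.3, 9.4, 9.6, 9.8, 9.9, 10.0, 10.1, 10.2, 10.3, 10.6, 10.8.
n = 11.
P15: r = 2.5; ranks 2–3 are 9.4, 9.6; interpolating gives 9.5.
P85: r = 9.5; ranks 9–10 are 10.3, 10.6; interpolating gives 10.45.
Difference: 10.45 − 9.5 = 0.95.

0.95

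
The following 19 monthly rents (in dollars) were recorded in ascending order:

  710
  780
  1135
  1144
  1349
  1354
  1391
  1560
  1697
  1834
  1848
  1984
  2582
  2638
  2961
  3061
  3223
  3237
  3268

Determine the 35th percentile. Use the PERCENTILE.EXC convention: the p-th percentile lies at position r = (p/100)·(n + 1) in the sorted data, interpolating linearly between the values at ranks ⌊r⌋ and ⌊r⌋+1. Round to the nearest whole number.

n = 19.
r = (35/100)·(19 + 1) = 7.
r is an integer, so P35 is the value at rank 7: 1391.

1391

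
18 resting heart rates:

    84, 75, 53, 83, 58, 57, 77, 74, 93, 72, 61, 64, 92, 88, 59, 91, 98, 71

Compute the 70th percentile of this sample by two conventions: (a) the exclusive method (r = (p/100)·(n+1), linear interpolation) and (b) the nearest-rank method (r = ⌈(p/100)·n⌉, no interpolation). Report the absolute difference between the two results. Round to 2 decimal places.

Sorted: 53, 57, 58, 59, 61, 64, 71, 72, 74, 75, 77, 83, 84, 88, 91, 92, 93, 98.
n = 18.
(a) r = 13.3; between ranks 13 (84) and 14 (88): 85.2.
(b) the nearest-rank method: rank 13 → 84.
|85.2 − 84| = 1.2.

1.20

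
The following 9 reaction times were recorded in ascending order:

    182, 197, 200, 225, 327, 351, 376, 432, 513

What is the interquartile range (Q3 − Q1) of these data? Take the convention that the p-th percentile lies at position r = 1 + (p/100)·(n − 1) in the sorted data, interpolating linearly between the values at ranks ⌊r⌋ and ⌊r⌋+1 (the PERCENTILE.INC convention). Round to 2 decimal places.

n = 9.
P25: r = 3 (integer) → 200.
P75: r = 7 (integer) → 376.
Difference: 376 − 200 = 176.

176.00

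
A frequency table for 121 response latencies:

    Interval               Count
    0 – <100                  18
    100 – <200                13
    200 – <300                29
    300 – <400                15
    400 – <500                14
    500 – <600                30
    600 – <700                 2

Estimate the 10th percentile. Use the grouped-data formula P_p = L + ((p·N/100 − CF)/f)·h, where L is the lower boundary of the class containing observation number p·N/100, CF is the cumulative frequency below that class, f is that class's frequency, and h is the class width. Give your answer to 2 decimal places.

N = 121; target position k = 10/100 · 121 = 12.1.
Cumulative frequencies: 18, 31, 60, 75, 89, 119, 121.
Observation 12.1 falls in the class 0 – <100.
L = 0, CF = 0, f = 18, h = 100.
P10 = 0 + ((12.1 − 0)/18)·100 = 0 + 67.2222 = 67.2222.

67.22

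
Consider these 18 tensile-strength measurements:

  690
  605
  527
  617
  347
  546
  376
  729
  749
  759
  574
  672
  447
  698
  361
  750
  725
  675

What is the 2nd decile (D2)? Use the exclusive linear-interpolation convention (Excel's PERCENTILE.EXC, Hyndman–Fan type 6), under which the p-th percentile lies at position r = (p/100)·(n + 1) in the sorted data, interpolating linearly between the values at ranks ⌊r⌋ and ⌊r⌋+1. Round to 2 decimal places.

432.80

Sorted: 347, 361, 376, 447, 527, 546, 574, 605, 617, 672, 675, 690, 698, 725, 729, 749, 750, 759.
n = 18.
r = (20/100)·(18 + 1) = 3.8.
Rank 3 is 376 and rank 4 is 447.
Interpolate: 376 + 0.8·(447 − 376) = 376 + 0.8·71 = 432.8.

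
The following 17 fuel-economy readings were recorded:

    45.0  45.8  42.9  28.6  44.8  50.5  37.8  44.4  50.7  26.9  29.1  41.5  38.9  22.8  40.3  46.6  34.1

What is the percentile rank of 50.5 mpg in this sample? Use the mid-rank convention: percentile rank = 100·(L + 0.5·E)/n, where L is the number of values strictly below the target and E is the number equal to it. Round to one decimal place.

91.2

Sorted: 22.8, 26.9, 28.6, 29.1, 34.1, 37.8, 38.9, 40.3, 41.5, 42.9, 44.4, 44.8, 45.0, 45.8, 46.6, 50.5, 50.7.
Count below 50.5: L = 15; count equal: E = 1; n = 17.
Percentile rank = 100·(15 + 0.5·1)/17 = 100·15.5/17 = 91.18.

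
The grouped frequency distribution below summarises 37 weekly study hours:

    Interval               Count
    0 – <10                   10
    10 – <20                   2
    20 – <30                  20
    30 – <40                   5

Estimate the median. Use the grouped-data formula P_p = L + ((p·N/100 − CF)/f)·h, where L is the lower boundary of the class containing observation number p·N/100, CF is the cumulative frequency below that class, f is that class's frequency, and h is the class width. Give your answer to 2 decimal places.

N = 37; target position k = 50/100 · 37 = 18.5.
Cumulative frequencies: 10, 12, 32, 37.
Observation 18.5 falls in the class 20 – <30.
L = 20, CF = 12, f = 20, h = 10.
P50 = 20 + ((18.5 − 12)/20)·10 = 20 + 3.25 = 23.25.

23.25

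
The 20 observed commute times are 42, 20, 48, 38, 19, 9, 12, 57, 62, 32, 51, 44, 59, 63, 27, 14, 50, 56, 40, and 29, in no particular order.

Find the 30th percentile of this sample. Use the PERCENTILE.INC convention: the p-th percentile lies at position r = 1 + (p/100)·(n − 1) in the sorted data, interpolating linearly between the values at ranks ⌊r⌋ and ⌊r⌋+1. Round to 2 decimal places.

Sorted: 9, 12, 14, 19, 20, 27, 29, 32, 38, 40, 42, 44, 48, 50, 51, 56, 57, 59, 62, 63.
n = 20.
r = 1 + (30/100)·(20 − 1) = 1 + 5.7 = 6.7.
Rank 6 is 27 and rank 7 is 29.
Interpolate: 27 + 0.7·(29 − 27) = 27 + 0.7·2 = 28.4.

28.40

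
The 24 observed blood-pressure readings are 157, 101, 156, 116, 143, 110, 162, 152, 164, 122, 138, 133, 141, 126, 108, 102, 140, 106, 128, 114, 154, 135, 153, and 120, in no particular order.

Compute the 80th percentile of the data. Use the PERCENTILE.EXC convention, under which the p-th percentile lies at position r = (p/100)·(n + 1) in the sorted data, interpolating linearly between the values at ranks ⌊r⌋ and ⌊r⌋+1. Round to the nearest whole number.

154

Sorted: 101, 102, 106, 108, 110, 114, 116, 120, 122, 126, 128, 133, 135, 138, 140, 141, 143, 152, 153, 154, 156, 157, 162, 164.
n = 24.
r = (80/100)·(24 + 1) = 20.
r is an integer, so P80 is the value at rank 20: 154.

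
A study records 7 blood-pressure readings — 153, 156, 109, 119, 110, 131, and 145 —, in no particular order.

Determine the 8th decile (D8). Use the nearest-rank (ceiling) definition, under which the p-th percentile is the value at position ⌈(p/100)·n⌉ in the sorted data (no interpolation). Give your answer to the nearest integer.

Sorted: 109, 110, 119, 131, 145, 153, 156.
n = 7.
Position = ⌈80/100 · 7⌉ = ⌈5.6⌉ = 6.
The value at rank 6 is 153.

153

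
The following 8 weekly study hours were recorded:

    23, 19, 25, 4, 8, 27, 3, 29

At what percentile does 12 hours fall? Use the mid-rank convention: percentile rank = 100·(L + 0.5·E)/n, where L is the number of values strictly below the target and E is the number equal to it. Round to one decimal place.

37.5

Sorted: 3, 4, 8, 19, 23, 25, 27, 29.
Count below 12: L = 3; count equal: E = 0; n = 8.
Percentile rank = 100·(3 + 0.5·0)/8 = 100·3/8 = 37.5.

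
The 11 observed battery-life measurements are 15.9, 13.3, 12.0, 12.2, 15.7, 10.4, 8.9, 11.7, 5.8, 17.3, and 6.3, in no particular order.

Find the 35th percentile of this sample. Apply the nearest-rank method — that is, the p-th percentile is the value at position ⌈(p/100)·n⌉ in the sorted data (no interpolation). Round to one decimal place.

10.4

Sorted: 5.8, 6.3, 8.9, 10.4, 11.7, 12.0, 12.2, 13.3, 15.7, 15.9, 17.3.
n = 11.
Position = ⌈35/100 · 11⌉ = ⌈3.85⌉ = 4.
The value at rank 4 is 10.4.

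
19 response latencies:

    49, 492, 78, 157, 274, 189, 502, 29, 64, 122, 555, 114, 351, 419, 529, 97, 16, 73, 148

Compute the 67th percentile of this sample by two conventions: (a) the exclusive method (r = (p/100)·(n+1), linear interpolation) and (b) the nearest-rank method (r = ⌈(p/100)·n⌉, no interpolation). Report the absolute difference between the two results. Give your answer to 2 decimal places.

30.80

Sorted: 16, 29, 49, 64, 73, 78, 97, 114, 122, 148, 157, 189, 274, 351, 419, 492, 502, 529, 555.
n = 19.
(a) r = 13.4; between ranks 13 (274) and 14 (351): 304.8.
(b) the nearest-rank method: rank 13 → 274.
|304.8 − 274| = 30.8.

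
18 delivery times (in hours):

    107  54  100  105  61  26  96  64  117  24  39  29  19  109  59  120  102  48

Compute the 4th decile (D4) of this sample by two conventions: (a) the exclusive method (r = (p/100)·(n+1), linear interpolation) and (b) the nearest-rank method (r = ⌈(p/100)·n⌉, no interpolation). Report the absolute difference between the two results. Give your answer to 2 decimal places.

2.00

Sorted: 19, 24, 26, 29, 39, 48, 54, 59, 61, 64, 96, 100, 102, 105, 107, 109, 117, 120.
n = 18.
(a) r = 7.6; between ranks 7 (54) and 8 (59): 57.
(b) the nearest-rank method: rank 8 → 59.
|57 − 59| = 2.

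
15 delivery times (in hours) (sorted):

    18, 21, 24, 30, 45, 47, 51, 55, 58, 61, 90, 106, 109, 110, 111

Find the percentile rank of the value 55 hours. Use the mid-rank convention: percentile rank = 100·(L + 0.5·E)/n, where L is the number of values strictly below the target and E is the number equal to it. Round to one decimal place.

50.0

Count below 55: L = 7; count equal: E = 1; n = 15.
Percentile rank = 100·(7 + 0.5·1)/15 = 100·7.5/15 = 50.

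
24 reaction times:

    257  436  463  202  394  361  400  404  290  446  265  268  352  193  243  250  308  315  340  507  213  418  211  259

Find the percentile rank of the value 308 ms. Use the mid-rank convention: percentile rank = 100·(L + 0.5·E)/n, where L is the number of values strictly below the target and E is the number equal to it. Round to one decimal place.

47.9

Sorted: 193, 202, 211, 213, 243, 250, 257, 259, 265, 268, 290, 308, 315, 340, 352, 361, 394, 400, 404, 418, 436, 446, 463, 507.
Count below 308: L = 11; count equal: E = 1; n = 24.
Percentile rank = 100·(11 + 0.5·1)/24 = 100·11.5/24 = 47.92.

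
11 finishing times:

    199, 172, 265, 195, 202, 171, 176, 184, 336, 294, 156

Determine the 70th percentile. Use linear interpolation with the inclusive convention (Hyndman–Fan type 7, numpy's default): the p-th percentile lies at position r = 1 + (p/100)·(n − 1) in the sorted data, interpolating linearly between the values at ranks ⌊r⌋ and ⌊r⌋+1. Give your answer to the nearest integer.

Sorted: 156, 171, 172, 176, 184, 195, 199, 202, 265, 294, 336.
n = 11.
r = 1 + (70/100)·(11 − 1) = 1 + 7 = 8.
r is an integer, so P70 is the value at rank 8: 202.

202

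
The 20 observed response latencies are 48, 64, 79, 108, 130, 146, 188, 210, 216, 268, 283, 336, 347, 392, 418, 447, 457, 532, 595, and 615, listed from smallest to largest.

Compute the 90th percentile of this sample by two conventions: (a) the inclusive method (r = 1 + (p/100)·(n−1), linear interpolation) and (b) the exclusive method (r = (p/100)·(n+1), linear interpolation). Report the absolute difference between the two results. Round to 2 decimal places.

n = 20.
(a) r = 18.1; between ranks 18 (532) and 19 (595): 538.3.
(b) r = 18.9; between ranks 18 (532) and 19 (595): 588.7.
|538.3 − 588.7| = 50.4.

50.40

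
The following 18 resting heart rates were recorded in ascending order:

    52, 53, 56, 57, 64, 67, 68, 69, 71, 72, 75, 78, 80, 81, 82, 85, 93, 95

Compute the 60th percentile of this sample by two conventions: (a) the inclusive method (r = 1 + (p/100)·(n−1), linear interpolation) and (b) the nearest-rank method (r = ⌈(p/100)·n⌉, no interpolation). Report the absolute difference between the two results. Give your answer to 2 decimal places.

0.60

n = 18.
(a) r = 11.2; between ranks 11 (75) and 12 (78): 75.6.
(b) the nearest-rank method: rank 11 → 75.
|75.6 − 75| = 0.6.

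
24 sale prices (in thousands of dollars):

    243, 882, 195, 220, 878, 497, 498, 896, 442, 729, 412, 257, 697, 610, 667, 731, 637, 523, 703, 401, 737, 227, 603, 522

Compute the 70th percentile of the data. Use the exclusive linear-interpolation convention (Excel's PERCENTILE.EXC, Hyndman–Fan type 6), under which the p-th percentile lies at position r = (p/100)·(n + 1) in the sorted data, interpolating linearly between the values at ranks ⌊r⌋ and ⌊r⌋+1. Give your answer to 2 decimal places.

Sorted: 195, 220, 227, 243, 257, 401, 412, 442, 497, 498, 522, 523, 603, 610, 637, 667, 697, 703, 729, 731, 737, 878, 882, 896.
n = 24.
r = (70/100)·(24 + 1) = 17.5.
Rank 17 is 697 and rank 18 is 703.
Interpolate: 697 + 0.5·(703 − 697) = 697 + 0.5·6 = 700.

700.00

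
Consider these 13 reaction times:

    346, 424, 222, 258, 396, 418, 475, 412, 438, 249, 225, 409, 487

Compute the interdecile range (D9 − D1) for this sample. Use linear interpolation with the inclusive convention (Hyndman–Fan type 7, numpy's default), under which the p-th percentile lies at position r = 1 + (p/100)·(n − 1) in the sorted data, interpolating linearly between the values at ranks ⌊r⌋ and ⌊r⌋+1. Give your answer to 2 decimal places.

Sorted: 222, 225, 249, 258, 346, 396, 409, 412, 418, 424, 438, 475, 487.
n = 13.
P10: r = 2.2; ranks 2–3 are 225, 249; interpolating gives 229.8.
P90: r = 11.8; ranks 11–12 are 438, 475; interpolating gives 467.6.
Difference: 467.6 − 229.8 = 237.8.

237.80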